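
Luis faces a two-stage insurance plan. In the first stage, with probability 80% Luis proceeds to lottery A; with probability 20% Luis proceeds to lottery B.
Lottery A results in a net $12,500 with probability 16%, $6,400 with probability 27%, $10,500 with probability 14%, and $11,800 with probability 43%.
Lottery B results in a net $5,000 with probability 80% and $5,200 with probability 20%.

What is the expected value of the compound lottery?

EV(A) = 0.16 × 12500 + 0.27 × 6400 + 0.14 × 10500 + 0.43 × 11800 = 2000 + 1728 + 1470 + 5074 = 10272
EV(B) = 0.8 × 5000 + 0.2 × 5200 = 4000 + 1040 = 5040
Overall = 0.8 × 10272 + 0.2 × 5040 = 8217.6 + 1008 = 9225.6

$9,225.60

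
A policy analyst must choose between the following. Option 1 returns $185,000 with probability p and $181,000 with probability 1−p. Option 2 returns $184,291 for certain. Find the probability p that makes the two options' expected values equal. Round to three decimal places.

p·185000 + (1−p)·181000 = 184291
4000p + 181000 = 184291
p = (184291 − 181000) / 4000

p = 0.823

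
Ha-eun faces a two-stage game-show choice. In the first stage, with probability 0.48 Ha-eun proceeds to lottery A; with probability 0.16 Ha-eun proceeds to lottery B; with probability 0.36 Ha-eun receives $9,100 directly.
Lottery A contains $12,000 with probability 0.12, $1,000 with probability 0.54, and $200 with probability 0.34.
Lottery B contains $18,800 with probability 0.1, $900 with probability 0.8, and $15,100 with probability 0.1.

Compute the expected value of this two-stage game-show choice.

EV(A) = 0.12 × 12000 + 0.54 × 1000 + 0.34 × 200 = 1440 + 540 + 68 = 2048
EV(B) = 0.1 × 18800 + 0.8 × 900 + 0.1 × 15100 = 1880 + 720 + 1510 = 4110
Branch C: 9100 (certain)
Overall = 0.48 × 2048 + 0.16 × 4110 + 0.36 × 9100 = 983.04 + 657.6 + 3276 = 4916.64

$4,916.64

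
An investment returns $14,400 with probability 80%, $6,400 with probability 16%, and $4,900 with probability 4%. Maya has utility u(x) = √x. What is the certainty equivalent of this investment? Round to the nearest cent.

E[u] = 0.8·√14400 + 0.16·√6400 + 0.04·√4900 = 0.8·120 + 0.16·80 + 0.04·70 = 111.6
CE = (111.6)² = 12454.56

$12,454.56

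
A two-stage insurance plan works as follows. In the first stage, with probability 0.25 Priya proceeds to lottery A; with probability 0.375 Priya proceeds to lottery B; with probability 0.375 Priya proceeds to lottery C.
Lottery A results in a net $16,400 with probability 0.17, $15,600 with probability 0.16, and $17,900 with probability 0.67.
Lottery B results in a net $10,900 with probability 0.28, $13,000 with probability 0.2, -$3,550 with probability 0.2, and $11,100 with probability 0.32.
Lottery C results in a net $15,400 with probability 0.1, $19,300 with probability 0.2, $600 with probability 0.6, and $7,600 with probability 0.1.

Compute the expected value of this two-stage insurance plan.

$9,949.50

EV(A) = 0.17 × 16400 + 0.16 × 15600 + 0.67 × 17900 = 2788 + 2496 + 11993 = 17277
EV(B) = 0.28 × 10900 + 0.2 × 13000 + 0.2 × (-3550) + 0.32 × 11100 = 3052 + 2600 − 710 + 3552 = 8494
EV(C) = 0.1 × 15400 + 0.2 × 19300 + 0.6 × 600 + 0.1 × 7600 = 1540 + 3860 + 360 + 760 = 6520
Overall = 0.25 × 17277 + 0.375 × 8494 + 0.375 × 6520 = 4319.25 + 3185.25 + 2445 = 9949.5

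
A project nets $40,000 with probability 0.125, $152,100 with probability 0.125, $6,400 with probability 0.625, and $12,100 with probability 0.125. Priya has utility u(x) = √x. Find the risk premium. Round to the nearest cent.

$10,618.75

E[u] = 0.125·√40000 + 0.125·√152100 + 0.625·√6400 + 0.125·√12100 = 0.125·200 + 0.125·390 + 0.625·80 + 0.125·110 = 137.5
CE = (137.5)² = 18906.25
Risk premium = EV − CE = 29525 − 18906.25 = 10618.75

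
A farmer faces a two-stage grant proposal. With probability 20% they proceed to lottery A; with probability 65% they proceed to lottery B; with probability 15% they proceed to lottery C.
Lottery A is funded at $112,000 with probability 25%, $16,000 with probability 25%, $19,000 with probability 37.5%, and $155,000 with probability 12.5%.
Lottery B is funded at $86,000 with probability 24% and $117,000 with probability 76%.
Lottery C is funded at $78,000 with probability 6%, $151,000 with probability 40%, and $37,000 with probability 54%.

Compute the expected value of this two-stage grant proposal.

$95,673

EV(A) = 0.25 × 112000 + 0.25 × 16000 + 0.375 × 19000 + 0.125 × 155000 = 28000 + 4000 + 7125 + 19375 = 58500
EV(B) = 0.24 × 86000 + 0.76 × 117000 = 20640 + 88920 = 109560
EV(C) = 0.06 × 78000 + 0.4 × 151000 + 0.54 × 37000 = 4680 + 60400 + 19980 = 85060
Overall = 0.2 × 58500 + 0.65 × 109560 + 0.15 × 85060 = 11700 + 71214 + 12759 = 95673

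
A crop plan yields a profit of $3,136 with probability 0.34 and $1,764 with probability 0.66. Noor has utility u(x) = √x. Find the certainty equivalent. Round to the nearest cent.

E[u] = 0.34·√3136 + 0.66·√1764 = 0.34·56 + 0.66·42 = 46.76
CE = (46.76)² = 2186.4976

$2,186.50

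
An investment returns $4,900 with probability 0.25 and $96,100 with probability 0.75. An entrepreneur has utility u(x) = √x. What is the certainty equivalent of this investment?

E[u] = 0.25·√4900 + 0.75·√96100 = 0.25·70 + 0.75·310 = 250
CE = (250)² = 62500

$62,500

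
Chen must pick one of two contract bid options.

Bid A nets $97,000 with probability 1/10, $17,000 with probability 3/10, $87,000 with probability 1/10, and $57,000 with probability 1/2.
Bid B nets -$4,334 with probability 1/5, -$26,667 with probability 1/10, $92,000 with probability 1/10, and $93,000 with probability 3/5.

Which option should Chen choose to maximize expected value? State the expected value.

Bid B ($61,466.50)

Bid A = 1/10 × 97000 + 3/10 × 17000 + 1/10 × 87000 + 1/2 × 57000 = 9700 + 5100 + 8700 + 28500 = 52000
Bid B = 1/5 × (-4334) + 1/10 × (-26667) + 1/10 × 92000 + 3/5 × 93000 = -866.8 − 2666.7 + 9200 + 55800 = 61466.5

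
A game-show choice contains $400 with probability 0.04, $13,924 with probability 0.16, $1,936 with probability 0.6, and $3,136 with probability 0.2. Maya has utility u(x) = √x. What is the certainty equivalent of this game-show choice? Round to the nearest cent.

$3,281.00

E[u] = 0.04·√400 + 0.16·√13924 + 0.6·√1936 + 0.2·√3136 = 0.04·20 + 0.16·118 + 0.6·44 + 0.2·56 = 57.28
CE = (57.28)² = 3280.9984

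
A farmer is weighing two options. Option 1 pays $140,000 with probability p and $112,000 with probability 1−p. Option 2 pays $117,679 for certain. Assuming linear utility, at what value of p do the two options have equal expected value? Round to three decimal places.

p = 0.203

p·140000 + (1−p)·112000 = 117679
28000p + 112000 = 117679
p = (117679 − 112000) / 28000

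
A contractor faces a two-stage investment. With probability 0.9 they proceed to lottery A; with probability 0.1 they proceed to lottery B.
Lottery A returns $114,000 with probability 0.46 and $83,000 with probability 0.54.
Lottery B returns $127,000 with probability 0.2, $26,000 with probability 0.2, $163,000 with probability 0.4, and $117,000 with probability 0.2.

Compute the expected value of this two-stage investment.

EV(A) = 0.46 × 114000 + 0.54 × 83000 = 52440 + 44820 = 97260
EV(B) = 0.2 × 127000 + 0.2 × 26000 + 0.4 × 163000 + 0.2 × 117000 = 25400 + 5200 + 65200 + 23400 = 119200
Overall = 0.9 × 97260 + 0.1 × 119200 = 87534 + 11920 = 99454

$99,454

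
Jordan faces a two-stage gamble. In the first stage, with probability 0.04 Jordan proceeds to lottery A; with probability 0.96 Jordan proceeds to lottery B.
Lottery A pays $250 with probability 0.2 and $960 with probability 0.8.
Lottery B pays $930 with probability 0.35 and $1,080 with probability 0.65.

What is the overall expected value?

EV(A) = 0.2 × 250 + 0.8 × 960 = 50 + 768 = 818
EV(B) = 0.35 × 930 + 0.65 × 1080 = 325.5 + 702 = 1027.5
Overall = 0.04 × 818 + 0.96 × 1027.5 = 32.72 + 986.4 = 1019.12

$1,019.12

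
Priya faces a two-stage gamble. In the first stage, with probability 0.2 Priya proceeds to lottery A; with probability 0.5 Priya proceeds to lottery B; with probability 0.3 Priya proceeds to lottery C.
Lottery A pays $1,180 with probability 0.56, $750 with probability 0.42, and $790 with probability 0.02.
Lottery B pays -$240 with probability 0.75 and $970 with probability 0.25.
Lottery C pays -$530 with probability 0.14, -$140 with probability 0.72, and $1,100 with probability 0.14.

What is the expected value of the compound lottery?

$223.27

EV(A) = 0.56 × 1180 + 0.42 × 750 + 0.02 × 790 = 660.8 + 315 + 15.8 = 991.6
EV(B) = 0.75 × (-240) + 0.25 × 970 = -180 + 242.5 = 62.5
EV(C) = 0.14 × (-530) + 0.72 × (-140) + 0.14 × 1100 = -74.2 − 100.8 + 154 = -21
Overall = 0.2 × 991.6 + 0.5 × 62.5 + 0.3 × (-21) = 198.32 + 31.25 − 6.3 = 223.27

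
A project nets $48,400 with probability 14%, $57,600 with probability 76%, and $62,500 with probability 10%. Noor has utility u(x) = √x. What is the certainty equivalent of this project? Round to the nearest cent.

E[u] = 0.14·√48400 + 0.76·√57600 + 0.1·√62500 = 0.14·220 + 0.76·240 + 0.1·250 = 238.2
CE = (238.2)² = 56739.24

$56,739.24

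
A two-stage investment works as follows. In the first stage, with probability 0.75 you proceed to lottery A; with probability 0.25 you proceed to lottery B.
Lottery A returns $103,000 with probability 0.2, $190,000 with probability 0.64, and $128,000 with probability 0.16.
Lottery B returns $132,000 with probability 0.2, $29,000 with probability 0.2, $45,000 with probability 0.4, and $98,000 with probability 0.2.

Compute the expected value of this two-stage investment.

$139,460

EV(A) = 0.2 × 103000 + 0.64 × 190000 + 0.16 × 128000 = 20600 + 121600 + 20480 = 162680
EV(B) = 0.2 × 132000 + 0.2 × 29000 + 0.4 × 45000 + 0.2 × 98000 = 26400 + 5800 + 18000 + 19600 = 69800
Overall = 0.75 × 162680 + 0.25 × 69800 = 122010 + 17450 = 139460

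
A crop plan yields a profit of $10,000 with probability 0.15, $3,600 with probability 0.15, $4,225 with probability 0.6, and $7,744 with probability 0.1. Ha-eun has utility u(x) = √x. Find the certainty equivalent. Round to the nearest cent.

E[u] = 0.15·√10000 + 0.15·√3600 + 0.6·√4225 + 0.1·√7744 = 0.15·100 + 0.15·60 + 0.6·65 + 0.1·88 = 71.8
CE = (71.8)² = 5155.24

$5,155.24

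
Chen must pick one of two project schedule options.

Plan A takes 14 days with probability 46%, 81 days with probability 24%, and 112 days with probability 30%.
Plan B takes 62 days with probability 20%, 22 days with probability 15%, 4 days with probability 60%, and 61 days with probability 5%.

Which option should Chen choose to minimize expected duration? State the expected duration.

Plan B (21.15 days)

Plan A = 0.46 × 14 + 0.24 × 81 + 0.3 × 112 = 6.44 + 19.44 + 33.6 = 59.48
Plan B = 0.2 × 62 + 0.15 × 22 + 0.6 × 4 + 0.05 × 61 = 12.4 + 3.3 + 2.4 + 3.05 = 21.15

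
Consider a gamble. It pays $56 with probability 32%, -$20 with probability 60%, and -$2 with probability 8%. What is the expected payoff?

$5.76

EV = 0.32 × 56 + 0.6 × (-20) + 0.08 × (-2) = 17.92 − 12 − 0.16 = 5.76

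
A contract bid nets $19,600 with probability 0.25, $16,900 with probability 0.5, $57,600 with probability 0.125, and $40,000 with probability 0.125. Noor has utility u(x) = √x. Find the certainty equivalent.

$24,025

E[u] = 0.25·√19600 + 0.5·√16900 + 0.125·√57600 + 0.125·√40000 = 0.25·140 + 0.5·130 + 0.125·240 + 0.125·200 = 155
CE = (155)² = 24025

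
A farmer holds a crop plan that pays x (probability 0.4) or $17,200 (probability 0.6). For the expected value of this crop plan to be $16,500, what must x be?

x = $15,450

0.4·x + 0.6·17200 = 16500
0.4·x = 16500 − 10320 = 6180
x = 6180 / 0.4 = 15450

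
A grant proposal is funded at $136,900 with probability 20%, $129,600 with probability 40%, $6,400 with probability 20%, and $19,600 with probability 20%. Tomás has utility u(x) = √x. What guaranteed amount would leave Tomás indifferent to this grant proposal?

E[u] = 0.2·√136900 + 0.4·√129600 + 0.2·√6400 + 0.2·√19600 = 0.2·370 + 0.4·360 + 0.2·80 + 0.2·140 = 262
CE = (262)² = 68644

$68,644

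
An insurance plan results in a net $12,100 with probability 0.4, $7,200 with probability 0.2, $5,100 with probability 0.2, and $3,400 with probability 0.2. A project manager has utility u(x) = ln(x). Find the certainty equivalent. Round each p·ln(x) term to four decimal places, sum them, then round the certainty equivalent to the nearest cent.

E[u] = 0.4·ln(12100) + 0.2·ln(7200) + 0.2·ln(5100) + 0.2·ln(3400) = 3.7604 + 1.7764 + 1.7074 + 1.6263 = 8.8705
CE = e^8.8705 ≈ 7118.84

$7,118.84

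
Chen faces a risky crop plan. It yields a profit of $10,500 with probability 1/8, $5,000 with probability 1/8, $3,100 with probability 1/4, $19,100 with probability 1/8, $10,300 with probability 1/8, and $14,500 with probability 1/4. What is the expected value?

$10,012.50

EV = 1/8 × 10500 + 1/8 × 5000 + 1/4 × 3100 + 1/8 × 19100 + 1/8 × 10300 + 1/4 × 14500 = 1312.5 + 625 + 775 + 2387.5 + 1287.5 + 3625 = 10012.5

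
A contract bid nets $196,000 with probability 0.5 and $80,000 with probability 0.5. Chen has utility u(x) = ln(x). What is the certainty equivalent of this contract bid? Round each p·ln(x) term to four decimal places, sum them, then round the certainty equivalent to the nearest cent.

E[u] = 0.5·ln(196000) + 0.5·ln(80000) = 6.0929 + 5.6449 = 11.7378
CE = e^11.7378 ≈ 125216.56

$125,216.56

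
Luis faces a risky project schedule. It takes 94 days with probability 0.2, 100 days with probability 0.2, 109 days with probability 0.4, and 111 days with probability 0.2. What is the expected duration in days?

EV = 0.2 × 94 + 0.2 × 100 + 0.4 × 109 + 0.2 × 111 = 18.8 + 20 + 43.6 + 22.2 = 104.6

104.6 days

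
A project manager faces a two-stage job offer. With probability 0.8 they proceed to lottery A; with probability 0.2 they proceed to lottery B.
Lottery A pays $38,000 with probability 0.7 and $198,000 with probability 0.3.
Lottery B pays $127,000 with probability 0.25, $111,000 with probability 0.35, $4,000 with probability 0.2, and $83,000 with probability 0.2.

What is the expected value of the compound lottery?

$86,400

EV(A) = 0.7 × 38000 + 0.3 × 198000 = 26600 + 59400 = 86000
EV(B) = 0.25 × 127000 + 0.35 × 111000 + 0.2 × 4000 + 0.2 × 83000 = 31750 + 38850 + 800 + 16600 = 88000
Overall = 0.8 × 86000 + 0.2 × 88000 = 68800 + 17600 = 86400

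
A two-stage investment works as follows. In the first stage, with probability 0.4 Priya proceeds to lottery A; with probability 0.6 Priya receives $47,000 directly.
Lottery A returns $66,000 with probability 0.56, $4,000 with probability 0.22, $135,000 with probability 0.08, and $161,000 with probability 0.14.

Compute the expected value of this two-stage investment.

$56,672

EV(A) = 0.56 × 66000 + 0.22 × 4000 + 0.08 × 135000 + 0.14 × 161000 = 36960 + 880 + 10800 + 22540 = 71180
Branch B: 47000 (certain)
Overall = 0.4 × 71180 + 0.6 × 47000 = 28472 + 28200 = 56672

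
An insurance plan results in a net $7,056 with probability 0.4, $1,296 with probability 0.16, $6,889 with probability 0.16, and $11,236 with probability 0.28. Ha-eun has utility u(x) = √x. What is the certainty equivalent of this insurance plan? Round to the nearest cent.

$6,776.58

E[u] = 0.4·√7056 + 0.16·√1296 + 0.16·√6889 + 0.28·√11236 = 0.4·84 + 0.16·36 + 0.16·83 + 0.28·106 = 82.32
CE = (82.32)² = 6776.5824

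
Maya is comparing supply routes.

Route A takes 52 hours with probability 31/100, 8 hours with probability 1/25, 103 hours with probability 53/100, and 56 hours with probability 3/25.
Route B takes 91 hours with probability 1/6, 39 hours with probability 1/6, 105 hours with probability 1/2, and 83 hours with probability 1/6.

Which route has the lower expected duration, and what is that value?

Route A = 31/100 × 52 + 1/25 × 8 + 53/100 × 103 + 3/25 × 56 = 16.12 + 0.32 + 54.59 + 6.72 = 77.75
Route B = 1/6 × 91 + 1/6 × 39 + 1/2 × 105 + 1/6 × 83 = 15.1667 + 6.5 + 52.5 + 13.8333 = 88

Route A (77.75 hours)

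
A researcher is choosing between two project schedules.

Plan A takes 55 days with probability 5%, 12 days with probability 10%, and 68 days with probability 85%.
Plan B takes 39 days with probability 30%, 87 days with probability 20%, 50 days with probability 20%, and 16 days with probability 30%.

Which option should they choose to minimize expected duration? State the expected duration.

Plan A = 0.05 × 55 + 0.1 × 12 + 0.85 × 68 = 2.75 + 1.2 + 57.8 = 61.75
Plan B = 0.3 × 39 + 0.2 × 87 + 0.2 × 50 + 0.3 × 16 = 11.7 + 17.4 + 10 + 4.8 = 43.9

Plan B (43.9 days)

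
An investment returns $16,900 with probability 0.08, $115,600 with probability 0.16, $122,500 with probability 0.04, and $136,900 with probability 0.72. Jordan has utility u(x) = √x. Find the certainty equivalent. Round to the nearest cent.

E[u] = 0.08·√16900 + 0.16·√115600 + 0.04·√122500 + 0.72·√136900 = 0.08·130 + 0.16·340 + 0.04·350 + 0.72·370 = 345.2
CE = (345.2)² = 119163.04

$119,163.04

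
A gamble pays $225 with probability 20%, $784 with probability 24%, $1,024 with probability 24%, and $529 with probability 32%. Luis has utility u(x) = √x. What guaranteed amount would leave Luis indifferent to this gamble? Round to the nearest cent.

$613.06

E[u] = 0.2·√225 + 0.24·√784 + 0.24·√1024 + 0.32·√529 = 0.2·15 + 0.24·28 + 0.24·32 + 0.32·23 = 24.76
CE = (24.76)² = 613.0576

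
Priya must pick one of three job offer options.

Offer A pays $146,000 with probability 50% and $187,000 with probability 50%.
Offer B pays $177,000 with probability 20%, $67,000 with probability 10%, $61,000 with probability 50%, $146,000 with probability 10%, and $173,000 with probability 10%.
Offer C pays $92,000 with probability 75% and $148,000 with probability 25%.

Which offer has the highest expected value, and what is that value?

Offer A = 0.5 × 146000 + 0.5 × 187000 = 73000 + 93500 = 166500
Offer B = 0.2 × 177000 + 0.1 × 67000 + 0.5 × 61000 + 0.1 × 146000 + 0.1 × 173000 = 35400 + 6700 + 30500 + 14600 + 17300 = 104500
Offer C = 0.75 × 92000 + 0.25 × 148000 = 69000 + 37000 = 106000

Offer A ($166,500)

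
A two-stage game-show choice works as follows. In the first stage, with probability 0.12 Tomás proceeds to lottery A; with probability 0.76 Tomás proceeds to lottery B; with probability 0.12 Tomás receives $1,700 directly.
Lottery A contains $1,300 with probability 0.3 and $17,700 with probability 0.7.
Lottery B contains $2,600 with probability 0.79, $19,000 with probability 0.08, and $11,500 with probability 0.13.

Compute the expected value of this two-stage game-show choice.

$5,590.04

EV(A) = 0.3 × 1300 + 0.7 × 17700 = 390 + 12390 = 12780
EV(B) = 0.79 × 2600 + 0.08 × 19000 + 0.13 × 11500 = 2054 + 1520 + 1495 = 5069
Branch C: 1700 (certain)
Overall = 0.12 × 12780 + 0.76 × 5069 + 0.12 × 1700 = 1533.6 + 3852.44 + 204 = 5590.04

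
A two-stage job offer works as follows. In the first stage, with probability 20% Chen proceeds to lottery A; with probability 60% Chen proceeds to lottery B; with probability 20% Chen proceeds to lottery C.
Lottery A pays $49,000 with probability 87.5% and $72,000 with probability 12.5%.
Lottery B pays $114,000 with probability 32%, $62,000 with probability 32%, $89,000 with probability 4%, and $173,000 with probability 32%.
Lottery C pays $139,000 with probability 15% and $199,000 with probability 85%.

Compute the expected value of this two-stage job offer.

$117,519

EV(A) = 0.875 × 49000 + 0.125 × 72000 = 42875 + 9000 = 51875
EV(B) = 0.32 × 114000 + 0.32 × 62000 + 0.04 × 89000 + 0.32 × 173000 = 36480 + 19840 + 3560 + 55360 = 115240
EV(C) = 0.15 × 139000 + 0.85 × 199000 = 20850 + 169150 = 190000
Overall = 0.2 × 51875 + 0.6 × 115240 + 0.2 × 190000 = 10375 + 69144 + 38000 = 117519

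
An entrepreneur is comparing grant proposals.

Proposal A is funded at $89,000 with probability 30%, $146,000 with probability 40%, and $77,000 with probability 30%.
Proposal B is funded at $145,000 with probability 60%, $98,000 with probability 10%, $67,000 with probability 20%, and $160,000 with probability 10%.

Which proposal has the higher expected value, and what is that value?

Proposal A = 0.3 × 89000 + 0.4 × 146000 + 0.3 × 77000 = 26700 + 58400 + 23100 = 108200
Proposal B = 0.6 × 145000 + 0.1 × 98000 + 0.2 × 67000 + 0.1 × 160000 = 87000 + 9800 + 13400 + 16000 = 126200

Proposal B ($126,200)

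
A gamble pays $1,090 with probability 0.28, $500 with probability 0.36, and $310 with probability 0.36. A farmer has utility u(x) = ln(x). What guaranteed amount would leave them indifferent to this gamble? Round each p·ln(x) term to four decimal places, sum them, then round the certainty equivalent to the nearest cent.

E[u] = 0.28·ln(1090) + 0.36·ln(500) + 0.36·ln(310) = 1.9583 + 2.2373 + 2.0652 = 6.2608
CE = e^6.2608 ≈ 523.64

$523.64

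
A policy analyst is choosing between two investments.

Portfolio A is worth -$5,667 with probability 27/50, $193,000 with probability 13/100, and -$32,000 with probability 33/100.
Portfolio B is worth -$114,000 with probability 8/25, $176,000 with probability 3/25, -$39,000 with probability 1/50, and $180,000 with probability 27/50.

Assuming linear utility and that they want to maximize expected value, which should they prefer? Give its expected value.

Portfolio B ($81,060)

Portfolio A = 27/50 × (-5667) + 13/100 × 193000 + 33/100 × (-32000) = -3060.18 + 25090 − 10560 = 11469.82
Portfolio B = 8/25 × (-114000) + 3/25 × 176000 + 1/50 × (-39000) + 27/50 × 180000 = -36480 + 21120 − 780 + 97200 = 81060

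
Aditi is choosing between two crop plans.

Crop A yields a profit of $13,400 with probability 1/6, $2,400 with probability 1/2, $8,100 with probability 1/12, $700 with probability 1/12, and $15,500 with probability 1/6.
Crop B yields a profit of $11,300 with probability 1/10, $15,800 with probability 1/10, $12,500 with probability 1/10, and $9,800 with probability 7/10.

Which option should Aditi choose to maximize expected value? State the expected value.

Crop A = 1/6 × 13400 + 1/2 × 2400 + 1/12 × 8100 + 1/12 × 700 + 1/6 × 15500 = 2233.3333 + 1200 + 675 + 58.3333 + 2583.3333 = 6750
Crop B = 1/10 × 11300 + 1/10 × 15800 + 1/10 × 12500 + 7/10 × 9800 = 1130 + 1580 + 1250 + 6860 = 10820

Crop B ($10,820)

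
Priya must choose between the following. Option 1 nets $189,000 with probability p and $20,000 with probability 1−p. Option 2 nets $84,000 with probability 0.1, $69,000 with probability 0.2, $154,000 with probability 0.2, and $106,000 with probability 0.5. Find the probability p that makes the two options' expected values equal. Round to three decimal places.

EV(Option 2) = 0.1 × 84000 + 0.2 × 69000 + 0.2 × 154000 + 0.5 × 106000 = 8400 + 13800 + 30800 + 53000 = 106000
p·189000 + (1−p)·20000 = 106000
169000p + 20000 = 106000
p = (106000 − 20000) / 169000

p = 0.509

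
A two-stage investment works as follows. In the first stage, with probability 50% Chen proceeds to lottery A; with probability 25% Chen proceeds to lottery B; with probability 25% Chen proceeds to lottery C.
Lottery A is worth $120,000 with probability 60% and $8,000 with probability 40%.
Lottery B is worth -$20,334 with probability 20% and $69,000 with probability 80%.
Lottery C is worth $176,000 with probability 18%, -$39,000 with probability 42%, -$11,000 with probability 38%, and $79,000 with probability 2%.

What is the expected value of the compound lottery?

EV(A) = 0.6 × 120000 + 0.4 × 8000 = 72000 + 3200 = 75200
EV(B) = 0.2 × (-20334) + 0.8 × 69000 = -4066.8 + 55200 = 51133.2
EV(C) = 0.18 × 176000 + 0.42 × (-39000) + 0.38 × (-11000) + 0.02 × 79000 = 31680 − 16380 − 4180 + 1580 = 12700
Overall = 0.5 × 75200 + 0.25 × 51133.2 + 0.25 × 12700 = 37600 + 12783.3 + 3175 = 53558.3

$53,558.30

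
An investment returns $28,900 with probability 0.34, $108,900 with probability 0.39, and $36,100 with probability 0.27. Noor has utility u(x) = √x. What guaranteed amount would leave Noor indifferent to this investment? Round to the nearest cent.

E[u] = 0.34·√28900 + 0.39·√108900 + 0.27·√36100 = 0.34·170 + 0.39·330 + 0.27·190 = 237.8
CE = (237.8)² = 56548.84

$56,548.84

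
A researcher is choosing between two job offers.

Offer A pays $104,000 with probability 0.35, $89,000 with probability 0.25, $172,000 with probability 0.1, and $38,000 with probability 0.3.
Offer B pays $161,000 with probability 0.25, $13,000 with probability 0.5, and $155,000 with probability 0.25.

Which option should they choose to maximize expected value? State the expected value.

Offer A ($87,250)

Offer A = 0.35 × 104000 + 0.25 × 89000 + 0.1 × 172000 + 0.3 × 38000 = 36400 + 22250 + 17200 + 11400 = 87250
Offer B = 0.25 × 161000 + 0.5 × 13000 + 0.25 × 155000 = 40250 + 6500 + 38750 = 85500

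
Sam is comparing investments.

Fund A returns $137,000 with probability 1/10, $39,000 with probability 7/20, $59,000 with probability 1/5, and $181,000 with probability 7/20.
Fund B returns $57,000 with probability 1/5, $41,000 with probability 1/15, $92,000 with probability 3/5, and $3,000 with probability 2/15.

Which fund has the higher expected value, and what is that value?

Fund A = 1/10 × 137000 + 7/20 × 39000 + 1/5 × 59000 + 7/20 × 181000 = 13700 + 13650 + 11800 + 63350 = 102500
Fund B = 1/5 × 57000 + 1/15 × 41000 + 3/5 × 92000 + 2/15 × 3000 = 11400 + 2733.3333 + 55200 + 400 = 69733.3333

Fund A ($102,500)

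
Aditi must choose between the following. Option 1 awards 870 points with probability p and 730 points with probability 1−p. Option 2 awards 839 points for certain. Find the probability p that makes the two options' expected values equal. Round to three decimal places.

p = 0.779

p·870 + (1−p)·730 = 839
140p + 730 = 839
p = (839 − 730) / 140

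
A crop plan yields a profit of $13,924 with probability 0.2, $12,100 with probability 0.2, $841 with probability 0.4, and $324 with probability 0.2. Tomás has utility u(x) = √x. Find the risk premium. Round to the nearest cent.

$1,909.36

E[u] = 0.2·√13924 + 0.2·√12100 + 0.4·√841 + 0.2·√324 = 0.2·118 + 0.2·110 + 0.4·29 + 0.2·18 = 60.8
CE = (60.8)² = 3696.64
Risk premium = EV − CE = 5606 − 3696.64 = 1909.36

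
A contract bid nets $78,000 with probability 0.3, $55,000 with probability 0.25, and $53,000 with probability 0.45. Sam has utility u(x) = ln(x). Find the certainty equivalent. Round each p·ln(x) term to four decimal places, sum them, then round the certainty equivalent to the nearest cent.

$60,066.05

E[u] = 0.3·ln(78000) + 0.25·ln(55000) + 0.45·ln(53000) = 3.3793 + 2.7288 + 4.8951 = 11.0032
CE = e^11.0032 ≈ 60066.05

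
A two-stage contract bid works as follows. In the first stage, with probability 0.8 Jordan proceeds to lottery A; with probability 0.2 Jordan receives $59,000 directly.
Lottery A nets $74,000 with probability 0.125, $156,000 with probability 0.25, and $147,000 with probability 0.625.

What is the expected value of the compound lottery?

EV(A) = 0.125 × 74000 + 0.25 × 156000 + 0.625 × 147000 = 9250 + 39000 + 91875 = 140125
Branch B: 59000 (certain)
Overall = 0.8 × 140125 + 0.2 × 59000 = 112100 + 11800 = 123900

$123,900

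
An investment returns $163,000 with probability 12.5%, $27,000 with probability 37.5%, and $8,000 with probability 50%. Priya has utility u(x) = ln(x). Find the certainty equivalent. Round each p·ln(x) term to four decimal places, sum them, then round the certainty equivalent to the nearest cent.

$18,399.89

E[u] = 0.125·ln(163000) + 0.375·ln(27000) + 0.5·ln(8000) = 1.5002 + 3.8263 + 4.4936 = 9.8201
CE = e^9.8201 ≈ 18399.89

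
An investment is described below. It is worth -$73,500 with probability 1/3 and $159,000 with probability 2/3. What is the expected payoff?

$81,500

EV = 1/3 × (-73500) + 2/3 × 159000 = -24500 + 106000 = 81500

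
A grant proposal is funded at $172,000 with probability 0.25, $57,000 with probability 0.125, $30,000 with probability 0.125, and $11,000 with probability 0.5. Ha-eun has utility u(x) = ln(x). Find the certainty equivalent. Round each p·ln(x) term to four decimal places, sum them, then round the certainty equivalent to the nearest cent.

$30,457.88

E[u] = 0.25·ln(172000) + 0.125·ln(57000) + 0.125·ln(30000) + 0.5·ln(11000) = 3.0138 + 1.3689 + 1.2886 + 4.6528 = 10.3241
CE = e^10.3241 ≈ 30457.88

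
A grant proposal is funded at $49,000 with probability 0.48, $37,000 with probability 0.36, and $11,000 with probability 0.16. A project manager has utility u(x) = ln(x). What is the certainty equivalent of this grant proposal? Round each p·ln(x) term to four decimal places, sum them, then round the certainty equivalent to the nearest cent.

$34,870.62

E[u] = 0.48·ln(49000) + 0.36·ln(37000) + 0.16·ln(11000) = 5.1838 + 3.7867 + 1.4889 = 10.4594
CE = e^10.4594 ≈ 34870.62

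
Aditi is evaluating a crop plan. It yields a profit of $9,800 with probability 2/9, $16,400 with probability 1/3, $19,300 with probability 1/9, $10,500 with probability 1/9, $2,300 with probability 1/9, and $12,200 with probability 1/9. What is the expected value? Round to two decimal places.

$12,566.67

EV = 2/9 × 9800 + 1/3 × 16400 + 1/9 × 19300 + 1/9 × 10500 + 1/9 × 2300 + 1/9 × 12200 = 2177.7778 + 5466.6667 + 2144.4444 + 1166.6667 + 255.5556 + 1355.5556 = 12566.6667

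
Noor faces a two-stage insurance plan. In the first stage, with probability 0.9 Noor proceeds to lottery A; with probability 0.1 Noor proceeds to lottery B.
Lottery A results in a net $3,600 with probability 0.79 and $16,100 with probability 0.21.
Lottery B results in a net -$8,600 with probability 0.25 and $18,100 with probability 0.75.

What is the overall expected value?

EV(A) = 0.79 × 3600 + 0.21 × 16100 = 2844 + 3381 = 6225
EV(B) = 0.25 × (-8600) + 0.75 × 18100 = -2150 + 13575 = 11425
Overall = 0.9 × 6225 + 0.1 × 11425 = 5602.5 + 1142.5 = 6745

$6,745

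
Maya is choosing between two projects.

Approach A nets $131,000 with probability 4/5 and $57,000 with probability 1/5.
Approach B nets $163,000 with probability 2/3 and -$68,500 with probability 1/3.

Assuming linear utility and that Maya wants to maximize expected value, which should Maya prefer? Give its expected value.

Approach A ($116,200)

Approach A = 4/5 × 131000 + 1/5 × 57000 = 104800 + 11400 = 116200
Approach B = 2/3 × 163000 + 1/3 × (-68500) = 108666.6667 − 22833.3333 = 85833.3333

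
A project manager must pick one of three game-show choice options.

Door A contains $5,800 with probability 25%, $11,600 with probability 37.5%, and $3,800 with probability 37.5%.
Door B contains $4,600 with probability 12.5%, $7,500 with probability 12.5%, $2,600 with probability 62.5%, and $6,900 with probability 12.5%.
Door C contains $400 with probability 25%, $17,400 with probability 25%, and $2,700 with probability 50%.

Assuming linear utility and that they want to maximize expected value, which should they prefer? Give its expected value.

Door A ($7,225)

Door A = 0.25 × 5800 + 0.375 × 11600 + 0.375 × 3800 = 1450 + 4350 + 1425 = 7225
Door B = 0.125 × 4600 + 0.125 × 7500 + 0.625 × 2600 + 0.125 × 6900 = 575 + 937.5 + 1625 + 862.5 = 4000
Door C = 0.25 × 400 + 0.25 × 17400 + 0.5 × 2700 = 100 + 4350 + 1350 = 5800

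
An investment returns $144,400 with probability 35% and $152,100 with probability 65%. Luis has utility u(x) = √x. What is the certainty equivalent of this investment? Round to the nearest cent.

$149,382.25

E[u] = 0.35·√144400 + 0.65·√152100 = 0.35·380 + 0.65·390 = 386.5
CE = (386.5)² = 149382.25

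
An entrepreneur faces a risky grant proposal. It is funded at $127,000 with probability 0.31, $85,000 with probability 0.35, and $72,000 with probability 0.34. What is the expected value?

$93,600

EV = 0.31 × 127000 + 0.35 × 85000 + 0.34 × 72000 = 39370 + 29750 + 24480 = 93600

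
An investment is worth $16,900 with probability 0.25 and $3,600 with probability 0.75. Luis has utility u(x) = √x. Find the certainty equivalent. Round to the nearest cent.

E[u] = 0.25·√16900 + 0.75·√3600 = 0.25·130 + 0.75·60 = 77.5
CE = (77.5)² = 6006.25

$6,006.25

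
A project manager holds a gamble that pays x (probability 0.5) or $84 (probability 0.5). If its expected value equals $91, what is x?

0.5·x + 0.5·84 = 91
0.5·x = 91 − 42 = 49
x = 49 / 0.5 = 98

x = $98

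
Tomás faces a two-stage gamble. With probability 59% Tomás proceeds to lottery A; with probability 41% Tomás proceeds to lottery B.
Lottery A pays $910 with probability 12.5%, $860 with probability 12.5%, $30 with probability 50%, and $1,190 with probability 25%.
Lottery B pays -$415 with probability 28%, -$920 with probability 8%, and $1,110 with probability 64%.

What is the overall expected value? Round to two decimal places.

$528.36

EV(A) = 0.125 × 910 + 0.125 × 860 + 0.5 × 30 + 0.25 × 1190 = 113.75 + 107.5 + 15 + 297.5 = 533.75
EV(B) = 0.28 × (-415) + 0.08 × (-920) + 0.64 × 1110 = -116.2 − 73.6 + 710.4 = 520.6
Overall = 0.59 × 533.75 + 0.41 × 520.6 = 314.9125 + 213.446 = 528.3585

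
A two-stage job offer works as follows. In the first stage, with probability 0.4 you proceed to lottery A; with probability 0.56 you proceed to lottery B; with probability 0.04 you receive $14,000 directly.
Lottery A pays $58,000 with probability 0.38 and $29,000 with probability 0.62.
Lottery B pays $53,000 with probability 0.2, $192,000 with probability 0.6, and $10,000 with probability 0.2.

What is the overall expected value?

EV(A) = 0.38 × 58000 + 0.62 × 29000 = 22040 + 17980 = 40020
EV(B) = 0.2 × 53000 + 0.6 × 192000 + 0.2 × 10000 = 10600 + 115200 + 2000 = 127800
Branch C: 14000 (certain)
Overall = 0.4 × 40020 + 0.56 × 127800 + 0.04 × 14000 = 16008 + 71568 + 560 = 88136

$88,136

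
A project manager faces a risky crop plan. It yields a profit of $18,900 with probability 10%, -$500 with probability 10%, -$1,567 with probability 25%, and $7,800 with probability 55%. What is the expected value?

EV = 0.1 × 18900 + 0.1 × (-500) + 0.25 × (-1567) + 0.55 × 7800 = 1890 − 50 − 391.75 + 4290 = 5738.25

$5,738.25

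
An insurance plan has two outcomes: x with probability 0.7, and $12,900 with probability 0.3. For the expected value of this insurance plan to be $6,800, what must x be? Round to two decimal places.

0.7·x + 0.3·12900 = 6800
0.7·x = 6800 − 3870 = 2930
x = 2930 / 0.7 = 4185.7143

x = $4,185.71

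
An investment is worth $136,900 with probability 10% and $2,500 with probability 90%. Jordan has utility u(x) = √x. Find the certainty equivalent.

E[u] = 0.1·√136900 + 0.9·√2500 = 0.1·370 + 0.9·50 = 82
CE = (82)² = 6724

$6,724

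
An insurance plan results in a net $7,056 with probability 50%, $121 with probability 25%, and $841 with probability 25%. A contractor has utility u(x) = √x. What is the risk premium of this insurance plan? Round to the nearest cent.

E[u] = 0.5·√7056 + 0.25·√121 + 0.25·√841 = 0.5·84 + 0.25·11 + 0.25·29 = 52
CE = (52)² = 2704
Risk premium = EV − CE = 3768.5 − 2704 = 1064.5

$1,064.50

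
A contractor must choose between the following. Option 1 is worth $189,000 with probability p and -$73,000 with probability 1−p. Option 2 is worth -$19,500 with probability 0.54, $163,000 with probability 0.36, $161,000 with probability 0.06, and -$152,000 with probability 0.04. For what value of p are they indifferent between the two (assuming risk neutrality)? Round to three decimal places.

p = 0.476

EV(Option 2) = 0.54 × (-19500) + 0.36 × 163000 + 0.06 × 161000 + 0.04 × (-152000) = -10530 + 58680 + 9660 − 6080 = 51730
p·189000 + (1−p)·(-73000) = 51730
262000p − 73000 = 51730
p = (51730 + 73000) / 262000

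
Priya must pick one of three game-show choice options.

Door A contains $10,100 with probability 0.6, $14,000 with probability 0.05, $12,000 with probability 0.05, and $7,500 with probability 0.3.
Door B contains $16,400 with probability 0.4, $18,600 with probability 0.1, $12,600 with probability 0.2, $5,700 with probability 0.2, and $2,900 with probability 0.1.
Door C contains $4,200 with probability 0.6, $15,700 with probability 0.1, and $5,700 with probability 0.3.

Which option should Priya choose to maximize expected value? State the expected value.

Door A = 0.6 × 10100 + 0.05 × 14000 + 0.05 × 12000 + 0.3 × 7500 = 6060 + 700 + 600 + 2250 = 9610
Door B = 0.4 × 16400 + 0.1 × 18600 + 0.2 × 12600 + 0.2 × 5700 + 0.1 × 2900 = 6560 + 1860 + 2520 + 1140 + 290 = 12370
Door C = 0.6 × 4200 + 0.1 × 15700 + 0.3 × 5700 = 2520 + 1570 + 1710 = 5800

Door B ($12,370)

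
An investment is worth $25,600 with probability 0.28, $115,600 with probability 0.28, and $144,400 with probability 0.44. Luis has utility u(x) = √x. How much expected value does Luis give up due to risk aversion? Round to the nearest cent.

E[u] = 0.28·√25600 + 0.28·√115600 + 0.44·√144400 = 0.28·160 + 0.28·340 + 0.44·380 = 307.2
CE = (307.2)² = 94371.84
Risk premium = EV − CE = 103072 − 94371.84 = 8700.16

$8,700.16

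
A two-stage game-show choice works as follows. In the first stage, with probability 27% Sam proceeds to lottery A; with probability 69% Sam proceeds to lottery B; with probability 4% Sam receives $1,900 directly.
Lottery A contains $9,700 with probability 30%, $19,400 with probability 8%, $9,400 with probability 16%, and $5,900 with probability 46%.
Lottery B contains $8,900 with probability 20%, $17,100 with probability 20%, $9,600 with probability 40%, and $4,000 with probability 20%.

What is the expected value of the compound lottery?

EV(A) = 0.3 × 9700 + 0.08 × 19400 + 0.16 × 9400 + 0.46 × 5900 = 2910 + 1552 + 1504 + 2714 = 8680
EV(B) = 0.2 × 8900 + 0.2 × 17100 + 0.4 × 9600 + 0.2 × 4000 = 1780 + 3420 + 3840 + 800 = 9840
Branch C: 1900 (certain)
Overall = 0.27 × 8680 + 0.69 × 9840 + 0.04 × 1900 = 2343.6 + 6789.6 + 76 = 9209.2

$9,209.20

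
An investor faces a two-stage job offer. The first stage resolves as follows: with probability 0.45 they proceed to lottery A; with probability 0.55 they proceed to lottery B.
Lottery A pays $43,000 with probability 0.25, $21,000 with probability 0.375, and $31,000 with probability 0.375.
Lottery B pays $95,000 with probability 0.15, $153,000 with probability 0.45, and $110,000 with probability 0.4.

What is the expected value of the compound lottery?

$83,517.50

EV(A) = 0.25 × 43000 + 0.375 × 21000 + 0.375 × 31000 = 10750 + 7875 + 11625 = 30250
EV(B) = 0.15 × 95000 + 0.45 × 153000 + 0.4 × 110000 = 14250 + 68850 + 44000 = 127100
Overall = 0.45 × 30250 + 0.55 × 127100 = 13612.5 + 69905 = 83517.5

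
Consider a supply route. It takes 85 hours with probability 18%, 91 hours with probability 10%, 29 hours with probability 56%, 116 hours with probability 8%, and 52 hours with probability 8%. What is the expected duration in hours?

EV = 0.18 × 85 + 0.1 × 91 + 0.56 × 29 + 0.08 × 116 + 0.08 × 52 = 15.3 + 9.1 + 16.24 + 9.28 + 4.16 = 54.08

54.08 hours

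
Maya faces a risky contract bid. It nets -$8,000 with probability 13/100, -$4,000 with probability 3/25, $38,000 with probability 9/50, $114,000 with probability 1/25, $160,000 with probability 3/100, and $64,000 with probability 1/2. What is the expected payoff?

$46,680

EV = 13/100 × (-8000) + 3/25 × (-4000) + 9/50 × 38000 + 1/25 × 114000 + 3/100 × 160000 + 1/2 × 64000 = -1040 − 480 + 6840 + 4560 + 4800 + 32000 = 46680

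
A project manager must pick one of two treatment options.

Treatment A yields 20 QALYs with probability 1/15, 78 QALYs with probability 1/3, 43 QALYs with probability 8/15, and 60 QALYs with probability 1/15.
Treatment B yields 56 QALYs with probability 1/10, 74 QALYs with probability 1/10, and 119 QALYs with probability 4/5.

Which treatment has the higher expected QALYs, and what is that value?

Treatment B (108.2 QALYs)

Treatment A = 1/15 × 20 + 1/3 × 78 + 8/15 × 43 + 1/15 × 60 = 1.3333 + 26 + 22.9333 + 4 = 54.2667
Treatment B = 1/10 × 56 + 1/10 × 74 + 4/5 × 119 = 5.6 + 7.4 + 95.2 = 108.2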